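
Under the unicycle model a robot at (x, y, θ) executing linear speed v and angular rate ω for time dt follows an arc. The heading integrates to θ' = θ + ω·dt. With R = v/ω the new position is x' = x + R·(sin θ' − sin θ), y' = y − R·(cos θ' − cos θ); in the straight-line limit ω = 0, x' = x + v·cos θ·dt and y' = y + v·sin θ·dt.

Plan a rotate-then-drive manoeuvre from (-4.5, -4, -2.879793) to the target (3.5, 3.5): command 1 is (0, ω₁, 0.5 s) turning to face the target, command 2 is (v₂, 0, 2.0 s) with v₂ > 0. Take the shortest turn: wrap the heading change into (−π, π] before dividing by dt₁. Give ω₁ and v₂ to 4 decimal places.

heading to target = atan2(3.5−-4, 3.5−-4.5) = 0.7532
Δθ = wrap(0.7532 − -2.8798) = -2.6502; ω₁ = Δθ/dt₁ = -5.3005
distance = √((3.5−-4.5)² + (3.5−-4)²) = 10.9659; v₂ = distance/dt₂ = 5.4829

ω₁ = -5.3005, v₂ = 5.4829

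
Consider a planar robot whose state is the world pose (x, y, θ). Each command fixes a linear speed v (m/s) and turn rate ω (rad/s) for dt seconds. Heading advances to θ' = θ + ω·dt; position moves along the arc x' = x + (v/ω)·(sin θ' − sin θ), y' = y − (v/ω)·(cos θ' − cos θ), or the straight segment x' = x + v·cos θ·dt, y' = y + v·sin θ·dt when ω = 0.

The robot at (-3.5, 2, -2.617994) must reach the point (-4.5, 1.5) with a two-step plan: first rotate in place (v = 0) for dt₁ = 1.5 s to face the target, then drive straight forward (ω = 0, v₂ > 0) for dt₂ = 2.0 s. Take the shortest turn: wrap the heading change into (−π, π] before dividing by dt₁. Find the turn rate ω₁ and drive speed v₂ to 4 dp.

ω₁ = -0.0400, v₂ = 0.5590

heading to target = atan2(1.5−2, -4.5−-3.5) = -2.6779
Δθ = wrap(-2.6779 − -2.6180) = -0.0600; ω₁ = Δθ/dt₁ = -0.0400
distance = √((-4.5−-3.5)² + (1.5−2)²) = 1.1180; v₂ = distance/dt₂ = 0.5590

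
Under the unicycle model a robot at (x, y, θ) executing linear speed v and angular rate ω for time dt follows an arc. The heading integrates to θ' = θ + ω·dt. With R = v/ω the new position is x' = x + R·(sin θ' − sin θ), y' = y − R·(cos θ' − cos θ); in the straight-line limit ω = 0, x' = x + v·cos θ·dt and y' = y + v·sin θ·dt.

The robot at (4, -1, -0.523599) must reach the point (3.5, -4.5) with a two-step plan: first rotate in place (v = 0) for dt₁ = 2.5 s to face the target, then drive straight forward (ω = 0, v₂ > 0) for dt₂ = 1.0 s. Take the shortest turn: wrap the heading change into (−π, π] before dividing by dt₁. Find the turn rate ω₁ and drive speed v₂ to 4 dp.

heading to target = atan2(-4.5−-1, 3.5−4) = -1.7127
Δθ = wrap(-1.7127 − -0.5236) = -1.1891; ω₁ = Δθ/dt₁ = -0.4756
distance = √((3.5−4)² + (-4.5−-1)²) = 3.5355; v₂ = distance/dt₂ = 3.5355

ω₁ = -0.4756, v₂ = 3.5355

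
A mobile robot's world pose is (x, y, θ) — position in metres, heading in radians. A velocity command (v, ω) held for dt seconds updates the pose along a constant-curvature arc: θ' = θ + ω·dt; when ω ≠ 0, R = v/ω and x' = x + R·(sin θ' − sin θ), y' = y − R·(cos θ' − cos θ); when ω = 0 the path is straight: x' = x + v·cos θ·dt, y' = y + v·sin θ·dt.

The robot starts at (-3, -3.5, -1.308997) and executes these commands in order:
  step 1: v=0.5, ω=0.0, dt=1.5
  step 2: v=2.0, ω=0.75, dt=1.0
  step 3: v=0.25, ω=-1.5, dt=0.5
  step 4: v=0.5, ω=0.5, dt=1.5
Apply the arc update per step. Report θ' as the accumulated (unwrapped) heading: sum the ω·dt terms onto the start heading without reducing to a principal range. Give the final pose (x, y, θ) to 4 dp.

step 1: θ'=-1.3090 (straight) → pose (-2.8059, -4.2244, -1.3090)
step 2: θ'=-0.5590 (R=2.6667) → pose (-1.6443, -5.7950, -0.5590)
step 3: θ'=-1.3090 (R=-0.1667) → pose (-1.5717, -5.8932, -1.3090)
step 4: θ'=-0.5590 (R=1.0000) → pose (-1.1361, -6.4822, -0.5590)

(-1.1361, -6.4822, -0.5590)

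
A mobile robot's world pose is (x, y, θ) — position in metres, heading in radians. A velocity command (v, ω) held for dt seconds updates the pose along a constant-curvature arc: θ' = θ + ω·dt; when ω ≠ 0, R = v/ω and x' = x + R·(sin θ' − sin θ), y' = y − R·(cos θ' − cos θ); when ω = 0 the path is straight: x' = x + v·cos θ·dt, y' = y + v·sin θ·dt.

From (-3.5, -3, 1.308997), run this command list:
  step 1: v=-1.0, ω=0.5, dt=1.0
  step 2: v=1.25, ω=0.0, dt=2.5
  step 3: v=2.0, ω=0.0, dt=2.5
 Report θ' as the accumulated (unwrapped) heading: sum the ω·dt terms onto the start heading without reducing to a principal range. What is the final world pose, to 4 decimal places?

(-5.4288, 3.9060, 1.8090)

step 1: θ'=1.8090 (R=-2.0000) → pose (-3.5117, -3.9895, 1.8090)
step 2: θ'=1.8090 (straight) → pose (-4.2490, -0.9528, 1.8090)
step 3: θ'=1.8090 (straight) → pose (-5.4288, 3.9060, 1.8090)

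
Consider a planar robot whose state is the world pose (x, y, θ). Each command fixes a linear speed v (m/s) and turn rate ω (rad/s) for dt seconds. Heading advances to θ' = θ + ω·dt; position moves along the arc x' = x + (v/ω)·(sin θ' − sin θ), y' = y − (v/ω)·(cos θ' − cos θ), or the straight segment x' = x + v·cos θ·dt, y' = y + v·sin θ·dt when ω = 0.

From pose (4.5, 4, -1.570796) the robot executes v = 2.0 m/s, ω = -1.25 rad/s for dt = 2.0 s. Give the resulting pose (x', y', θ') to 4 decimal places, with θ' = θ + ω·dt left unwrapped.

θ' = -1.5708 + -1.25·2.0 = -4.0708
R = v/ω = 2.0/-1.25 = -1.6000
x' = 4.5 + -1.6000·(sin -4.0708 − sin -1.5708) = 1.6182
y' = 4 − -1.6000·(cos -4.0708 − cos -1.5708) = 3.0424

(1.6182, 3.0424, -4.0708)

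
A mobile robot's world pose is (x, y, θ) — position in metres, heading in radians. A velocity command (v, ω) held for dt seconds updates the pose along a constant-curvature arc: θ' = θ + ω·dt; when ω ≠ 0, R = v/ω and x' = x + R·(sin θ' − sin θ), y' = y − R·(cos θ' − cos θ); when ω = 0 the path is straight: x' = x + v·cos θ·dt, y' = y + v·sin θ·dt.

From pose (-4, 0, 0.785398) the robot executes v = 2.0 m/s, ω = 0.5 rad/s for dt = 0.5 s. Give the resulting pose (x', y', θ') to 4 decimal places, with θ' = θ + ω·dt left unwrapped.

θ' = 0.7854 + 0.5·0.5 = 1.0354
R = v/ω = 2.0/0.5 = 4.0000
x' = -4 + 4.0000·(sin 1.0354 − sin 0.7854) = -3.3882
y' = 0 − 4.0000·(cos 1.0354 − cos 0.7854) = 0.7877

(-3.3882, 0.7877, 1.0354)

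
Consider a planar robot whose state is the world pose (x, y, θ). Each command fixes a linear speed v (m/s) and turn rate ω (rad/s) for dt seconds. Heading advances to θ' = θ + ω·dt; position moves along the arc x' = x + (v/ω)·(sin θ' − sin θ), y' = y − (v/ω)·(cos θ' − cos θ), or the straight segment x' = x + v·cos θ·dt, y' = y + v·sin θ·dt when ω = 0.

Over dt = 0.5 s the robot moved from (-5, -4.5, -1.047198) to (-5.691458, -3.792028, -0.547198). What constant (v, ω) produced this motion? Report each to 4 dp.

Δθ = -0.547198 − -1.047198 = 0.500000
ω = Δθ/dt = 0.500000/0.5 = 1.0000
R = −Δy/(cos θ' − cos θ) = -2.0000
v = R·ω = -2.0000·1.0000 = -2.0000

v = -2.0000, ω = 1.0000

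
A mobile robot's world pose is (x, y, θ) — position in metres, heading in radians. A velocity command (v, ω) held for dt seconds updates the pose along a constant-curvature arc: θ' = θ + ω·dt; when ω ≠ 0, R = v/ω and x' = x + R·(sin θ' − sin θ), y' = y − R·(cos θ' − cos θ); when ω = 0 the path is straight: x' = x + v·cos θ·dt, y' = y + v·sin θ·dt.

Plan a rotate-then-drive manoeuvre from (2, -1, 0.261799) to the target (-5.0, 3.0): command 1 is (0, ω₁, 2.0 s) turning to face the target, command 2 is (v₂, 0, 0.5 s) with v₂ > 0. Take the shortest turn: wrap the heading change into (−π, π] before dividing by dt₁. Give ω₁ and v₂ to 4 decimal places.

heading to target = atan2(3−-1, -5−2) = 2.6224
Δθ = wrap(2.6224 − 0.2618) = 2.3606; ω₁ = Δθ/dt₁ = 1.1803
distance = √((-5−2)² + (3−-1)²) = 8.0623; v₂ = distance/dt₂ = 16.1245

ω₁ = 1.1803, v₂ = 16.1245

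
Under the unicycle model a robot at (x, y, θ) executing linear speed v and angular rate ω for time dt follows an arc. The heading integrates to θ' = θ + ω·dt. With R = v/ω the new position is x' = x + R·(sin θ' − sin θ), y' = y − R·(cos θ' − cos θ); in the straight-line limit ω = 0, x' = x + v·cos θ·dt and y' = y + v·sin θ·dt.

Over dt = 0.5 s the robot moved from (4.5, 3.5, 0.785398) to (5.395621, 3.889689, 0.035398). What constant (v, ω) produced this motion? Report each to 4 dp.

v = 2.0000, ω = -1.5000

Δθ = 0.035398 − 0.785398 = -0.750000
ω = Δθ/dt = -0.750000/0.5 = -1.5000
R = Δx/(sin θ' − sin θ) = -1.3333
v = R·ω = -1.3333·-1.5000 = 2.0000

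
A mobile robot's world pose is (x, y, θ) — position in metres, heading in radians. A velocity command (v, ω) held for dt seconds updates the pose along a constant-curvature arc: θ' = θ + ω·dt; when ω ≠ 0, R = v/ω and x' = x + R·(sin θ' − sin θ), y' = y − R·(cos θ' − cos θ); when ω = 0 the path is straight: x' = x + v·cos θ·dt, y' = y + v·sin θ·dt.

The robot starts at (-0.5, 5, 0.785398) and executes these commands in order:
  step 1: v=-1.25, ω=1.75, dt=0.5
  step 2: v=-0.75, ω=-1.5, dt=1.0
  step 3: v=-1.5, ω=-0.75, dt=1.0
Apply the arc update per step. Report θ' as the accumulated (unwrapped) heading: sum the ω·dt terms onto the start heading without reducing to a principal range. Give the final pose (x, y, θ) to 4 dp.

(-2.5560, 4.2047, -0.5896)

step 1: θ'=1.6604 (R=-0.7143) → pose (-0.7063, 4.4310, 1.6604)
step 2: θ'=0.1604 (R=0.5000) → pose (-1.1245, 3.8927, 0.1604)
step 3: θ'=-0.5896 (R=2.0000) → pose (-2.5560, 4.2047, -0.5896)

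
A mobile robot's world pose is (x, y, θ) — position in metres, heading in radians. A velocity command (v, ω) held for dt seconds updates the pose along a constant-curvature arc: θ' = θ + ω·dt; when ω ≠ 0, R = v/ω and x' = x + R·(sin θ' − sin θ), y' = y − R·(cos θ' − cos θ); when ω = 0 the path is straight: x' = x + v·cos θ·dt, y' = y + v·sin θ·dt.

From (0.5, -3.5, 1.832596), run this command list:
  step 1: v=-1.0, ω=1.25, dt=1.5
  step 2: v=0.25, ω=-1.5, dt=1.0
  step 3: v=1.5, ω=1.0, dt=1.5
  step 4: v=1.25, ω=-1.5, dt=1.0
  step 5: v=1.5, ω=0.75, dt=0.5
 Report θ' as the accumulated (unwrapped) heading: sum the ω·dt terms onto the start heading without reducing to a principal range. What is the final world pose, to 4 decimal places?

(-2.1962, -2.8383, 2.5826)

step 1: θ'=3.7076 (R=-0.8000) → pose (1.7018, -3.9682, 3.7076)
step 2: θ'=2.2076 (R=-0.1667) → pose (1.4784, -3.9266, 2.2076)
step 3: θ'=3.7076 (R=1.5000) → pose (-0.5320, -3.5525, 3.7076)
step 4: θ'=2.2076 (R=-0.8333) → pose (-1.6489, -3.3446, 2.2076)
step 5: θ'=2.5826 (R=2.0000) → pose (-2.1962, -2.8383, 2.5826)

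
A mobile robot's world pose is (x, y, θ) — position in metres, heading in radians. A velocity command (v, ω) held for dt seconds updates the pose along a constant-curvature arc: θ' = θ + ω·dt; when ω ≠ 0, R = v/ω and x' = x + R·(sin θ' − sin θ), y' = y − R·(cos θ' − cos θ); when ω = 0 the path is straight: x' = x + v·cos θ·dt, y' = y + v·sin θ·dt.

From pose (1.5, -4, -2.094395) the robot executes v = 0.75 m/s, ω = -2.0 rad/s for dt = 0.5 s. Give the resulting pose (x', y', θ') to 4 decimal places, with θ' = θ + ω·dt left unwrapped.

θ' = -2.0944 + -2.0·0.5 = -3.0944
R = v/ω = 0.75/-2.0 = -0.3750
x' = 1.5 + -0.3750·(sin -3.0944 − sin -2.0944) = 1.1929
y' = -4 − -0.3750·(cos -3.0944 − cos -2.0944) = -4.1871

(1.1929, -4.1871, -3.0944)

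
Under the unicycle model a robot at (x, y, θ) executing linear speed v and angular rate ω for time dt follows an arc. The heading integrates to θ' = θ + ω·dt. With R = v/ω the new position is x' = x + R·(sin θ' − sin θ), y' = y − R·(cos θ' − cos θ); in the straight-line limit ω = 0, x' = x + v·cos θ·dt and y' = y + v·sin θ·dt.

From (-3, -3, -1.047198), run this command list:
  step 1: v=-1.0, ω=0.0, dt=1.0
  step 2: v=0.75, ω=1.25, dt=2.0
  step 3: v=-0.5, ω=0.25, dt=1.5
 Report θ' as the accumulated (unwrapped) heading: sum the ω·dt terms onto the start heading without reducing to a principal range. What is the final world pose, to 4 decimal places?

step 1: θ'=-1.0472 (straight) → pose (-3.5000, -2.1340, -1.0472)
step 2: θ'=1.4528 (R=0.6000) → pose (-2.3846, -1.9046, 1.4528)
step 3: θ'=1.8278 (R=-2.0000) → pose (-2.3328, -2.6484, 1.8278)

(-2.3328, -2.6484, 1.8278)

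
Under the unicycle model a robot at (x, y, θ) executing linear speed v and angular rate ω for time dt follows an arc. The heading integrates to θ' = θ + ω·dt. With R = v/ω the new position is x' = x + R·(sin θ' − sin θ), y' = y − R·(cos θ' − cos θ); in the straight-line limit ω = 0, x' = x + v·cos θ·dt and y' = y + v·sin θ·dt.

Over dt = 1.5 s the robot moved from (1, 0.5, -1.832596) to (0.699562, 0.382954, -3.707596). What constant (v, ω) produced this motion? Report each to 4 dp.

v = 0.2500, ω = -1.2500

Δθ = -3.707596 − -1.832596 = -1.875000
ω = Δθ/dt = -1.875000/1.5 = -1.2500
R = Δx/(sin θ' − sin θ) = -0.2000
v = R·ω = -0.2000·-1.2500 = 0.2500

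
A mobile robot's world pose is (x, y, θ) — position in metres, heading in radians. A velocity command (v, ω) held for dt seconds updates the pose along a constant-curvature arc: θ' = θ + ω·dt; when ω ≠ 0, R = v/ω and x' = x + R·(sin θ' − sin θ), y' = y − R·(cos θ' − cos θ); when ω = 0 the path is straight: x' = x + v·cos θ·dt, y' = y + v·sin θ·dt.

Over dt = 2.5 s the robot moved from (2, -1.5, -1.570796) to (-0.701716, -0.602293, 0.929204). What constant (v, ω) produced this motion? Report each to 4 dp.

Δθ = 0.929204 − -1.570796 = 2.500000
ω = Δθ/dt = 2.500000/2.5 = 1.0000
R = Δx/(sin θ' − sin θ) = -1.5000
v = R·ω = -1.5000·1.0000 = -1.5000

v = -1.5000, ω = 1.0000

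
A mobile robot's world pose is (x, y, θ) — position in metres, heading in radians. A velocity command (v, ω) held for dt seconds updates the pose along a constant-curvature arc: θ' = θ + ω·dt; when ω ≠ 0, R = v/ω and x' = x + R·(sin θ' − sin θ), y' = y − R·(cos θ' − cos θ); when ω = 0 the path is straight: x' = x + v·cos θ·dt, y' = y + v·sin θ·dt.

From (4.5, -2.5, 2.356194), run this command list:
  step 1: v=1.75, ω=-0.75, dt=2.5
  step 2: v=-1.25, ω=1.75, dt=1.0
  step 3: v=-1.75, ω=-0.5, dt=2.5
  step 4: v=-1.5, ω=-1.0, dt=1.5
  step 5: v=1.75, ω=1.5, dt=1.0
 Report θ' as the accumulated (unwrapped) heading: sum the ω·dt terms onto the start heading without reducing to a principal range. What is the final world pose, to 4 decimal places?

(4.5391, -4.0503, 0.9812)

step 1: θ'=0.4812 (R=-2.3333) → pose (5.0700, 1.2183, 0.4812)
step 2: θ'=2.2312 (R=-0.7143) → pose (4.8365, 0.1469, 2.2312)
step 3: θ'=0.9812 (R=3.5000) → pose (4.9814, -3.9462, 0.9812)
step 4: θ'=-0.5188 (R=1.5000) → pose (2.9909, -4.4147, -0.5188)
step 5: θ'=0.9812 (R=1.1667) → pose (4.5391, -4.0503, 0.9812)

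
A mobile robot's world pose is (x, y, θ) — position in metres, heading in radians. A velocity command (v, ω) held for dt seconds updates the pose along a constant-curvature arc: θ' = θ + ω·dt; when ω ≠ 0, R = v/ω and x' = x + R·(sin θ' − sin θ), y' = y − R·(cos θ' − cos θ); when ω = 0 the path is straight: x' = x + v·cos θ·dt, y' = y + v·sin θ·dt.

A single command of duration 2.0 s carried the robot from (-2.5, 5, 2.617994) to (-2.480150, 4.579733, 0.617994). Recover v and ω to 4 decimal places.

v = -0.2500, ω = -1.0000

Δθ = 0.617994 − 2.617994 = -2.000000
ω = Δθ/dt = -2.000000/2.0 = -1.0000
R = −Δy/(cos θ' − cos θ) = 0.2500
v = R·ω = 0.2500·-1.0000 = -0.2500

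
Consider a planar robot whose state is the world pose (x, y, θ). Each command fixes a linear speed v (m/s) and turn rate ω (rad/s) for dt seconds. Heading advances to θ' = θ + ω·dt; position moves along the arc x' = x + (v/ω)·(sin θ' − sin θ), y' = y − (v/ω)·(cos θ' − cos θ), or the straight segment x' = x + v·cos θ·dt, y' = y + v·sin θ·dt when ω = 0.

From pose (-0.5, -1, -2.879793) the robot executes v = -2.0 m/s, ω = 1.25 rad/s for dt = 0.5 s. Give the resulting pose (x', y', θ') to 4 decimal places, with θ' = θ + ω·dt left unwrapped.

(0.3260, -0.4656, -2.2548)

θ' = -2.8798 + 1.25·0.5 = -2.2548
R = v/ω = -2.0/1.25 = -1.6000
x' = -0.5 + -1.6000·(sin -2.2548 − sin -2.8798) = 0.3260
y' = -1 − -1.6000·(cos -2.2548 − cos -2.8798) = -0.4656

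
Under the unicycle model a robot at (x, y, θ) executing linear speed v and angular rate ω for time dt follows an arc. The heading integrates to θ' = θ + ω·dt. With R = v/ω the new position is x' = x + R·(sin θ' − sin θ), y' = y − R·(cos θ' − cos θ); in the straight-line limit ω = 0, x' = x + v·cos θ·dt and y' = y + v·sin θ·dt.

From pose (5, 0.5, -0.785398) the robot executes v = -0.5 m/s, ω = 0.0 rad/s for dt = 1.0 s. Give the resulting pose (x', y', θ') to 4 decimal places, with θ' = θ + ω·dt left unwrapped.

(4.6464, 0.8536, -0.7854)

θ' = -0.7854 + 0.0·1.0 = -0.7854
ω = 0 → straight: x' = 5 + -0.5·cos(-0.7854)·1.0 = 4.6464
y' = 0.5 + -0.5·sin(-0.7854)·1.0 = 0.8536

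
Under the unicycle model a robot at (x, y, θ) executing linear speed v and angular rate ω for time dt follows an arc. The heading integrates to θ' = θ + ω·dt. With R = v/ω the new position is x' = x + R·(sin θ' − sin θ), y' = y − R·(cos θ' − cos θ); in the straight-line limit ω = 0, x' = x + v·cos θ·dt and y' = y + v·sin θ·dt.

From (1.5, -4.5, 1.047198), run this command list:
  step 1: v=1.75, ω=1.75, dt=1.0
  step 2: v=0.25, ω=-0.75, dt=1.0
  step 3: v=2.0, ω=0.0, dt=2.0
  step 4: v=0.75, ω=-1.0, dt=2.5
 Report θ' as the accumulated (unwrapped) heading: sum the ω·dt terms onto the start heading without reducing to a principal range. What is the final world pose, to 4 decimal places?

(-0.0518, 1.6751, -0.4528)

step 1: θ'=2.7972 (R=1.0000) → pose (0.9716, -3.0587, 2.7972)
step 2: θ'=2.0472 (R=-0.3333) → pose (0.7879, -2.8978, 2.0472)
step 3: θ'=2.0472 (straight) → pose (-1.0464, 0.6568, 2.0472)
step 4: θ'=-0.4528 (R=-0.7500) → pose (-0.0518, 1.6751, -0.4528)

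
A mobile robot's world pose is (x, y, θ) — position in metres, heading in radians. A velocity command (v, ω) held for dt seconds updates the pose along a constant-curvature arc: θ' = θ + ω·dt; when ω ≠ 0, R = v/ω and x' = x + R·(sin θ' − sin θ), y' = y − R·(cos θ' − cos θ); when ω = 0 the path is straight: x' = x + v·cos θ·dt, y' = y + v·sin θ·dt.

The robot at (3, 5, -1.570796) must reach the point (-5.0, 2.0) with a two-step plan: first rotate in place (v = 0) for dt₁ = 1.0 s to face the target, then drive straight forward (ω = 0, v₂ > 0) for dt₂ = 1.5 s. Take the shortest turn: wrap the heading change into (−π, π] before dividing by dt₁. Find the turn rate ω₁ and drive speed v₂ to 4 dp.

heading to target = atan2(2−5, -5−3) = -2.7828
Δθ = wrap(-2.7828 − -1.5708) = -1.2120; ω₁ = Δθ/dt₁ = -1.2120
distance = √((-5−3)² + (2−5)²) = 8.5440; v₂ = distance/dt₂ = 5.6960

ω₁ = -1.2120, v₂ = 5.6960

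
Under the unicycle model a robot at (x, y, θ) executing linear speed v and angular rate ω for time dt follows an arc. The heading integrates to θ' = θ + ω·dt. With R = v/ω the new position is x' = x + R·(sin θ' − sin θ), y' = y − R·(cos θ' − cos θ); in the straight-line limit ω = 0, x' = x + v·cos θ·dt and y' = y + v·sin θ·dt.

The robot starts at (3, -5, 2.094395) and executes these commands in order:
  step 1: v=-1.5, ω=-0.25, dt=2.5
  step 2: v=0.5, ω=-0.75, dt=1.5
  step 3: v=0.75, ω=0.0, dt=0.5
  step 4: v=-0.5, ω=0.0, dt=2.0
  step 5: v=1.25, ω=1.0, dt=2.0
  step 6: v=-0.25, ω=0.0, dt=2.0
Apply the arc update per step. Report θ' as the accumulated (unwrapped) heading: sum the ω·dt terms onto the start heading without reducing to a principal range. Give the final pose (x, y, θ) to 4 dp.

(4.4445, -6.5661, 2.3444)

step 1: θ'=1.4694 (R=6.0000) → pose (3.7730, -8.6074, 1.4694)
step 2: θ'=0.3444 (R=-0.6667) → pose (4.2112, -8.0473, 0.3444)
step 3: θ'=0.3444 (straight) → pose (4.5642, -7.9207, 0.3444)
step 4: θ'=0.3444 (straight) → pose (3.6229, -8.2583, 0.3444)
step 5: θ'=2.3444 (R=1.2500) → pose (4.0951, -6.2084, 2.3444)
step 6: θ'=2.3444 (straight) → pose (4.4445, -6.5661, 2.3444)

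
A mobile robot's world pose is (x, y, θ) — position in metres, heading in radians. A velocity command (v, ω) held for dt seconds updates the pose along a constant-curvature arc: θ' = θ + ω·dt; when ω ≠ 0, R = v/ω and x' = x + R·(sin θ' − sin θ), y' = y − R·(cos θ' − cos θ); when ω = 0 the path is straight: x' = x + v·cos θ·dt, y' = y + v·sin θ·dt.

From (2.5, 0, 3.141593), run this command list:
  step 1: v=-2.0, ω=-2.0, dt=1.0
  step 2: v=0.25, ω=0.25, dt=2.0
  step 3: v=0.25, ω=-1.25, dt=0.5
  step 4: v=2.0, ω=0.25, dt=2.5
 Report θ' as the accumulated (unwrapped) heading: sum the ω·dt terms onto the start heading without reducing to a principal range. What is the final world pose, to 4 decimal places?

(4.7043, 3.9662, 1.6416)

step 1: θ'=1.1416 (R=1.0000) → pose (3.4093, -1.4161, 1.1416)
step 2: θ'=1.6416 (R=1.0000) → pose (3.4975, -0.9293, 1.6416)
step 3: θ'=1.0166 (R=-0.2000) → pose (3.5269, -0.8099, 1.0166)
step 4: θ'=1.6416 (R=8.0000) → pose (4.7043, 3.9662, 1.6416)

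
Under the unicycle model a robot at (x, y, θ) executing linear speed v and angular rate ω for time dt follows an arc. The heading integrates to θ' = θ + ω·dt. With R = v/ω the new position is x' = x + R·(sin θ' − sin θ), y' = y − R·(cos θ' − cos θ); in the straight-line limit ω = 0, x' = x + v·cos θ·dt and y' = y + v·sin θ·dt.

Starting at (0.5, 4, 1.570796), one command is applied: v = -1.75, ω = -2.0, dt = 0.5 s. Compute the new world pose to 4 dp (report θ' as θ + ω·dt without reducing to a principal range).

(0.0978, 3.2637, 0.5708)

θ' = 1.5708 + -2.0·0.5 = 0.5708
R = v/ω = -1.75/-2.0 = 0.8750
x' = 0.5 + 0.8750·(sin 0.5708 − sin 1.5708) = 0.0978
y' = 4 − 0.8750·(cos 0.5708 − cos 1.5708) = 3.2637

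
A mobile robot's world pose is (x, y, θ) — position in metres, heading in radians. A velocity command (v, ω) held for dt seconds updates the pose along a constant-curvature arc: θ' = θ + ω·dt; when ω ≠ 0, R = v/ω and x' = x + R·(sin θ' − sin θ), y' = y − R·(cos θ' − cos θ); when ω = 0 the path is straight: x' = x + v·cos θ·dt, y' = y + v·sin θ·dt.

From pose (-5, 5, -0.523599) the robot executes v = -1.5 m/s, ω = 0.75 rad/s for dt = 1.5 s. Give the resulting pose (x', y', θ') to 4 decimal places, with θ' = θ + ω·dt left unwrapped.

θ' = -0.5236 + 0.75·1.5 = 0.6014
R = v/ω = -1.5/0.75 = -2.0000
x' = -5 + -2.0000·(sin 0.6014 − sin -0.5236) = -7.1316
y' = 5 − -2.0000·(cos 0.6014 − cos -0.5236) = 4.9170

(-7.1316, 4.9170, 0.6014)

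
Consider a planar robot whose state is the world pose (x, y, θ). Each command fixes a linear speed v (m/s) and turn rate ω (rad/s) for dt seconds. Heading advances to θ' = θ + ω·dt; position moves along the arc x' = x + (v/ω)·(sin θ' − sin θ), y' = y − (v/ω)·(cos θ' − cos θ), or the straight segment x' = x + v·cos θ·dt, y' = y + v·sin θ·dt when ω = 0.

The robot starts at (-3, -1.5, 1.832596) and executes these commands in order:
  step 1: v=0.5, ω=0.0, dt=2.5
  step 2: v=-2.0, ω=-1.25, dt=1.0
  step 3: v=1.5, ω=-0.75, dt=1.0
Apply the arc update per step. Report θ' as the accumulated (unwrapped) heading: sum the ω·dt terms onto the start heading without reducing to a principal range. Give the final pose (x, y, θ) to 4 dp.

(-2.5551, -1.7408, -0.1674)

step 1: θ'=1.8326 (straight) → pose (-3.3235, -0.2926, 1.8326)
step 2: θ'=0.5826 (R=1.6000) → pose (-3.9887, -2.0428, 0.5826)
step 3: θ'=-0.1674 (R=-2.0000) → pose (-2.5551, -1.7408, -0.1674)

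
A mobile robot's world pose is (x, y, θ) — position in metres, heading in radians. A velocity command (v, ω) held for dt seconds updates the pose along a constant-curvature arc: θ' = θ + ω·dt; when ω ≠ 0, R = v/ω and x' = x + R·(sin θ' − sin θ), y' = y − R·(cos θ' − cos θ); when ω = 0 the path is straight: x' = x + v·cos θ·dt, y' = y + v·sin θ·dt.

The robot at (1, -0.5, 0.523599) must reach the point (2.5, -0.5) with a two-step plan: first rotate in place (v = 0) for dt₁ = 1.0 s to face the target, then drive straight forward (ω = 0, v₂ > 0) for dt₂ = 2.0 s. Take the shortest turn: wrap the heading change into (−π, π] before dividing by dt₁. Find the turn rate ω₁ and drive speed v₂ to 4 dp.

heading to target = atan2(-0.5−-0.5, 2.5−1) = 0.0000
Δθ = wrap(0.0000 − 0.5236) = -0.5236; ω₁ = Δθ/dt₁ = -0.5236
distance = √((2.5−1)² + (-0.5−-0.5)²) = 1.5000; v₂ = distance/dt₂ = 0.7500

ω₁ = -0.5236, v₂ = 0.7500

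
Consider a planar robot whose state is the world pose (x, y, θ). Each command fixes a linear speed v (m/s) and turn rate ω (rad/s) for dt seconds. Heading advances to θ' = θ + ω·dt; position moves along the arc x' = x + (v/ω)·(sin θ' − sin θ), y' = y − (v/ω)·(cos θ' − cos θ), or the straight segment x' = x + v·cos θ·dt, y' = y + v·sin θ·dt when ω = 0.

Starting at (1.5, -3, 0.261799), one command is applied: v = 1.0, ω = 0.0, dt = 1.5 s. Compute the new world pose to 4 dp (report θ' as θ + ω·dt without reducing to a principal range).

(2.9489, -2.6118, 0.2618)

θ' = 0.2618 + 0.0·1.5 = 0.2618
ω = 0 → straight: x' = 1.5 + 1.0·cos(0.2618)·1.5 = 2.9489
y' = -3 + 1.0·sin(0.2618)·1.5 = -2.6118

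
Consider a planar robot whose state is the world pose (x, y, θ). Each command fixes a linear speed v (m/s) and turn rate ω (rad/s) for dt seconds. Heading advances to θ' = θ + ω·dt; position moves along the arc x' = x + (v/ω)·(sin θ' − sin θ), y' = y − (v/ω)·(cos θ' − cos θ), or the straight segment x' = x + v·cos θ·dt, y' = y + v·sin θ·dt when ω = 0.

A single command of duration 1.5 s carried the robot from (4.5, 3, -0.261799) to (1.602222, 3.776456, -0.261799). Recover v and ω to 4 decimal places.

v = -2.0000, ω = 0.0000

Δθ = -0.261799 − -0.261799 = 0.000000
ω = Δθ/dt = 0.000000/1.5 = 0.0000
ω = 0 → v = (Δx·cos θ + Δy·sin θ)/dt = -2.0000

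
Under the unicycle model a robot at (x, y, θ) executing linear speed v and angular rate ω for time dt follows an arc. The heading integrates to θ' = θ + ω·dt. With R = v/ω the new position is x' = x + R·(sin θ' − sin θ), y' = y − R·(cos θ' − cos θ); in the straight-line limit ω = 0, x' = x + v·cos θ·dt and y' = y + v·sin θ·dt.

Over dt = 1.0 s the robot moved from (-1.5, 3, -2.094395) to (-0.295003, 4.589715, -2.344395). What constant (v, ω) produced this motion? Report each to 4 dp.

v = -2.0000, ω = -0.2500

Δθ = -2.344395 − -2.094395 = -0.250000
ω = Δθ/dt = -0.250000/1.0 = -0.2500
R = −Δy/(cos θ' − cos θ) = 8.0000
v = R·ω = 8.0000·-0.2500 = -2.0000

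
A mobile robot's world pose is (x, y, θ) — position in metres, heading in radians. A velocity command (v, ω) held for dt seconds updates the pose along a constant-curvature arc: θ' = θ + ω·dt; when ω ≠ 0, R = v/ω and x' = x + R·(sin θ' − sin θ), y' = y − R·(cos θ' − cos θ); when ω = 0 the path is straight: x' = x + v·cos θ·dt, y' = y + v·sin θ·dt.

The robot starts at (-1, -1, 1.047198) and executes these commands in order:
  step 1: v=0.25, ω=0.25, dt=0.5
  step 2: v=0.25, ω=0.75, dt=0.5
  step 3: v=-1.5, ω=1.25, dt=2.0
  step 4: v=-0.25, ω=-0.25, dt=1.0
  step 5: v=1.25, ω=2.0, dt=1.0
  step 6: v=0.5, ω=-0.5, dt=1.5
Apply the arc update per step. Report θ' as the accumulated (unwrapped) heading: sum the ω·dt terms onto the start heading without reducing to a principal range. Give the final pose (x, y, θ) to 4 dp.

(1.9691, -2.9638, 5.0472)

step 1: θ'=1.1722 (R=1.0000) → pose (-0.9444, -0.8881, 1.1722)
step 2: θ'=1.5472 (R=0.3333) → pose (-0.9184, -0.7666, 1.5472)
step 3: θ'=4.0472 (R=-1.2000) → pose (1.2254, -1.5356, 4.0472)
step 4: θ'=3.7972 (R=1.0000) → pose (1.4026, -1.3601, 3.7972)
step 5: θ'=5.7972 (R=0.6250) → pose (1.4917, -2.4082, 5.7972)
step 6: θ'=5.0472 (R=-1.0000) → pose (1.9691, -2.9638, 5.0472)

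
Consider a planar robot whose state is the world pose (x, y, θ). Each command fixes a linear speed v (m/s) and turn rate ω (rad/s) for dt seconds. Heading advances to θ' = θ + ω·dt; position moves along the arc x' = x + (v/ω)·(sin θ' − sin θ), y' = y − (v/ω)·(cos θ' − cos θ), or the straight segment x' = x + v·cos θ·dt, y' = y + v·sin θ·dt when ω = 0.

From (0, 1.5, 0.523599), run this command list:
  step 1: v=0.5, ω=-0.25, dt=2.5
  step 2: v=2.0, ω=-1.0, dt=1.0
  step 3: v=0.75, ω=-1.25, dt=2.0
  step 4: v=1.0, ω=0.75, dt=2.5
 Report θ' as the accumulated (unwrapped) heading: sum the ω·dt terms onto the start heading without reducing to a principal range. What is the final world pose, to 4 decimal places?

(0.0734, -1.1247, -1.7264)

step 1: θ'=-0.1014 (R=-2.0000) → pose (1.2025, 1.7577, -0.1014)
step 2: θ'=-1.1014 (R=-2.0000) → pose (2.7837, 0.6726, -1.1014)
step 3: θ'=-3.6014 (R=-0.6000) → pose (1.9823, -0.1364, -3.6014)
step 4: θ'=-1.7264 (R=1.3333) → pose (0.0734, -1.1247, -1.7264)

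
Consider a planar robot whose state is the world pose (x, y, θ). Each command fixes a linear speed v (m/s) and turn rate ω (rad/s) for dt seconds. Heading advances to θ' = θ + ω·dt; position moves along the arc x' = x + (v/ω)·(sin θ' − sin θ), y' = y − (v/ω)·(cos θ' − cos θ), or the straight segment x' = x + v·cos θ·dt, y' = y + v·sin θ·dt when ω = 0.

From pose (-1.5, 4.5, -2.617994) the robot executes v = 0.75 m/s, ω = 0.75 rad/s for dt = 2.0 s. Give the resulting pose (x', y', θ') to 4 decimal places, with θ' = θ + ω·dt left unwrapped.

(-1.8992, 3.1965, -1.1180)

θ' = -2.6180 + 0.75·2.0 = -1.1180
R = v/ω = 0.75/0.75 = 1.0000
x' = -1.5 + 1.0000·(sin -1.1180 − sin -2.6180) = -1.8992
y' = 4.5 − 1.0000·(cos -1.1180 − cos -2.6180) = 3.1965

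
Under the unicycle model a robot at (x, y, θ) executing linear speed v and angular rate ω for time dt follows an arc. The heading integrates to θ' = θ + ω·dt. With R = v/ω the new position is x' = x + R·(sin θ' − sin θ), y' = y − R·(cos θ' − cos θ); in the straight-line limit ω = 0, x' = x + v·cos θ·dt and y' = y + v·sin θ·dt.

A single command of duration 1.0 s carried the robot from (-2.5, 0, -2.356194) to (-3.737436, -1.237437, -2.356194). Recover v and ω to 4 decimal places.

Δθ = -2.356194 − -2.356194 = 0.000000
ω = Δθ/dt = 0.000000/1.0 = 0.0000
ω = 0 → v = (Δx·cos θ + Δy·sin θ)/dt = 1.7500

v = 1.7500, ω = 0.0000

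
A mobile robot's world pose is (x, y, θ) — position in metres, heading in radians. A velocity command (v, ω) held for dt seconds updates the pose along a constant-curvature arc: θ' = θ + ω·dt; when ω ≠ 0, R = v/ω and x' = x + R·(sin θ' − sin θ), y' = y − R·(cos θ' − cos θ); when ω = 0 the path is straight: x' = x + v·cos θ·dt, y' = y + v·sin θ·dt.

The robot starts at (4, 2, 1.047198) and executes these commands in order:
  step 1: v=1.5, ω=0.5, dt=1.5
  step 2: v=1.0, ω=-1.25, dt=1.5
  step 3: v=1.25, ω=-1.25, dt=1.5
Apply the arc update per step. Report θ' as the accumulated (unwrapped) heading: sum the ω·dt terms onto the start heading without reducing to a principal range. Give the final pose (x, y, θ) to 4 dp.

step 1: θ'=1.7972 (R=3.0000) → pose (4.3254, 4.1734, 1.7972)
step 2: θ'=-0.0778 (R=-0.8000) → pose (5.1671, 5.1506, -0.0778)
step 3: θ'=-1.9528 (R=-1.0000) → pose (6.0173, 3.7808, -1.9528)

(6.0173, 3.7808, -1.9528)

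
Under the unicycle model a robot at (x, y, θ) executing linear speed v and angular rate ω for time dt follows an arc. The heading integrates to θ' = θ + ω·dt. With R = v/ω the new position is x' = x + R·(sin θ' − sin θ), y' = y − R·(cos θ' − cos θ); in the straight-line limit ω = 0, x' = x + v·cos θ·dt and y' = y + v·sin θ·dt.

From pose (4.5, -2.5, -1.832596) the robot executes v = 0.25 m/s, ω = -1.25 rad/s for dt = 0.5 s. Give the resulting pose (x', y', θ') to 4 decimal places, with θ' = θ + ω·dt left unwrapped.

θ' = -1.8326 + -1.25·0.5 = -2.4576
R = v/ω = 0.25/-1.25 = -0.2000
x' = 4.5 + -0.2000·(sin -2.4576 − sin -1.8326) = 4.4332
y' = -2.5 − -0.2000·(cos -2.4576 − cos -1.8326) = -2.6032

(4.4332, -2.6032, -2.4576)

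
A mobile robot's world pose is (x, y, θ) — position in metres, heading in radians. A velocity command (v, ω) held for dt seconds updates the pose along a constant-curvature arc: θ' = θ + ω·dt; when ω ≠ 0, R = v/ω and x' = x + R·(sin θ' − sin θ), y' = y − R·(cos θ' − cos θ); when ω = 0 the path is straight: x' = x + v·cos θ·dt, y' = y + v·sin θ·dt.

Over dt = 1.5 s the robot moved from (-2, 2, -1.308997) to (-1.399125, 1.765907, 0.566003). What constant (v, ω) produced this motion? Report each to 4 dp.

Δθ = 0.566003 − -1.308997 = 1.875000
ω = Δθ/dt = 1.875000/1.5 = 1.2500
R = Δx/(sin θ' − sin θ) = 0.4000
v = R·ω = 0.4000·1.2500 = 0.5000

v = 0.5000, ω = 1.2500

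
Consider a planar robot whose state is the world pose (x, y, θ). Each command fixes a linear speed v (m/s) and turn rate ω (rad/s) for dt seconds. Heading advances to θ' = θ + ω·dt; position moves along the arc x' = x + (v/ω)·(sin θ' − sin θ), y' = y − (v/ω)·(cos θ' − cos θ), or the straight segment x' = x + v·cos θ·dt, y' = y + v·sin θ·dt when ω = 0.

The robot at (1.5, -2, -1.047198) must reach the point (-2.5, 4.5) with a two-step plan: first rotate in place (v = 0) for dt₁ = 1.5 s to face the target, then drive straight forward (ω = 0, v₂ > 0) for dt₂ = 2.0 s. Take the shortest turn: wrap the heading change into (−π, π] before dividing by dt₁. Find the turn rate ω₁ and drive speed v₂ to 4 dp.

ω₁ = -2.0757, v₂ = 3.8161

heading to target = atan2(4.5−-2, -2.5−1.5) = 2.1225
Δθ = wrap(2.1225 − -1.0472) = -3.1135; ω₁ = Δθ/dt₁ = -2.0757
distance = √((-2.5−1.5)² + (4.5−-2)²) = 7.6322; v₂ = distance/dt₂ = 3.8161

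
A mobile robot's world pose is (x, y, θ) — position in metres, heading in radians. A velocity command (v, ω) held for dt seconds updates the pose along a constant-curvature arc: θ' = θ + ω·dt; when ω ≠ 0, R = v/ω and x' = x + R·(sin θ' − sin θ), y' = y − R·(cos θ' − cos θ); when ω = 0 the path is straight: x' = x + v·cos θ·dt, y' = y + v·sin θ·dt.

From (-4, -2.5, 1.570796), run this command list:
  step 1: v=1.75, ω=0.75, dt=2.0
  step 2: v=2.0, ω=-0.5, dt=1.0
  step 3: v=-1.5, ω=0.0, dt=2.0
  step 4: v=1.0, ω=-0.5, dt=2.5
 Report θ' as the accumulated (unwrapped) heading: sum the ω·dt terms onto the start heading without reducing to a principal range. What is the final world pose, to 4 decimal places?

(-6.3793, 1.0084, 1.3208)

step 1: θ'=3.0708 (R=2.3333) → pose (-6.1683, -0.1725, 3.0708)
step 2: θ'=2.5708 (R=-4.0000) → pose (-8.0465, 0.4516, 2.5708)
step 3: θ'=2.5708 (straight) → pose (-5.5221, -1.1693, 2.5708)
step 4: θ'=1.3208 (R=-2.0000) → pose (-6.3793, 1.0084, 1.3208)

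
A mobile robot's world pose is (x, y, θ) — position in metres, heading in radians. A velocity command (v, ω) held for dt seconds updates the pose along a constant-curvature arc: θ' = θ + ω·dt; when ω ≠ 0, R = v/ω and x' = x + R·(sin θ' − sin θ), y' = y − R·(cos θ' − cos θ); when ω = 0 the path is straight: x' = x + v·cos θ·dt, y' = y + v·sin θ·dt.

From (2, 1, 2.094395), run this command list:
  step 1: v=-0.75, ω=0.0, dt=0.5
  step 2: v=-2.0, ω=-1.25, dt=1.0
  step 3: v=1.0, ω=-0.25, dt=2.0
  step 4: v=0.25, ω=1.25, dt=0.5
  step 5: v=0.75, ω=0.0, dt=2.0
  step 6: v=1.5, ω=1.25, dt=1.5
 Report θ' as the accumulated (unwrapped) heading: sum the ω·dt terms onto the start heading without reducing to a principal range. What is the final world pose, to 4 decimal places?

(3.9458, 3.0592, 2.8444)

step 1: θ'=2.0944 (straight) → pose (2.1875, 0.6752, 2.0944)
step 2: θ'=0.8444 (R=1.6000) → pose (1.9980, -1.1875, 0.8444)
step 3: θ'=0.3444 (R=-4.0000) → pose (3.6377, -0.0791, 0.3444)
step 4: θ'=0.9694 (R=0.2000) → pose (3.7351, -0.0040, 0.9694)
step 5: θ'=0.9694 (straight) → pose (4.5838, 1.2328, 0.9694)
step 6: θ'=2.8444 (R=1.2000) → pose (3.9458, 3.0592, 2.8444)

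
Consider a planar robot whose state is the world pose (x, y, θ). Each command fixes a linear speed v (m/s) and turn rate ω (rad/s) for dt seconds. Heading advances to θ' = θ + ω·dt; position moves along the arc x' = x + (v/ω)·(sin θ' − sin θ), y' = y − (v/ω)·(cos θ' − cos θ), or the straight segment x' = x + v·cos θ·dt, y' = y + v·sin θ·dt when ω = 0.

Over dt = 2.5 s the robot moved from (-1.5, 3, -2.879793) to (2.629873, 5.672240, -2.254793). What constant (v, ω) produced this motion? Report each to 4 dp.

v = -2.0000, ω = 0.2500

Δθ = -2.254793 − -2.879793 = 0.625000
ω = Δθ/dt = 0.625000/2.5 = 0.2500
R = Δx/(sin θ' − sin θ) = -8.0000
v = R·ω = -8.0000·0.2500 = -2.0000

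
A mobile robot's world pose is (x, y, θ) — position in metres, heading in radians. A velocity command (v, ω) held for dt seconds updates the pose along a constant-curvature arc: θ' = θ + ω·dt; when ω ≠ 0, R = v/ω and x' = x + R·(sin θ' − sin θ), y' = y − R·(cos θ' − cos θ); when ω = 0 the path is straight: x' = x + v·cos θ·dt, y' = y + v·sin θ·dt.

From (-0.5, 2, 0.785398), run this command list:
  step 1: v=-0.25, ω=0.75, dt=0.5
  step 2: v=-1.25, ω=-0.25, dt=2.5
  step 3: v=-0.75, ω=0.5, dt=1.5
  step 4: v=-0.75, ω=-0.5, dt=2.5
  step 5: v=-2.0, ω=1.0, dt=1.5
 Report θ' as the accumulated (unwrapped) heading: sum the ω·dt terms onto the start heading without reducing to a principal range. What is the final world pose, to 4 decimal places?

step 1: θ'=1.1604 (R=-0.3333) → pose (-0.5700, 1.8973, 1.1604)
step 2: θ'=0.5354 (R=5.0000) → pose (-2.6038, -0.4082, 0.5354)
step 3: θ'=1.2854 (R=-1.5000) → pose (-3.2779, -1.2760, 1.2854)
step 4: θ'=0.0354 (R=1.5000) → pose (-4.6641, -2.3527, 0.0354)
step 5: θ'=1.5354 (R=-2.0000) → pose (-6.5921, -4.2807, 1.5354)

(-6.5921, -4.2807, 1.5354)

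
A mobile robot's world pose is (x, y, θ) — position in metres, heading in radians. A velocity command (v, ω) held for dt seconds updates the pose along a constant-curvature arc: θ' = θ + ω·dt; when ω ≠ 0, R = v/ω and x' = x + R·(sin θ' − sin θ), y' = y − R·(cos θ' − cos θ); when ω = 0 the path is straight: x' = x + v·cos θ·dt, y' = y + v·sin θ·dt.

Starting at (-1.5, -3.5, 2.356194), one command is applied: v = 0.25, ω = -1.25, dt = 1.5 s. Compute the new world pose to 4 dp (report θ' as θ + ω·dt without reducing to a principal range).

(-1.4511, -3.1813, 0.4812)

θ' = 2.3562 + -1.25·1.5 = 0.4812
R = v/ω = 0.25/-1.25 = -0.2000
x' = -1.5 + -0.2000·(sin 0.4812 − sin 2.3562) = -1.4511
y' = -3.5 − -0.2000·(cos 0.4812 − cos 2.3562) = -3.1813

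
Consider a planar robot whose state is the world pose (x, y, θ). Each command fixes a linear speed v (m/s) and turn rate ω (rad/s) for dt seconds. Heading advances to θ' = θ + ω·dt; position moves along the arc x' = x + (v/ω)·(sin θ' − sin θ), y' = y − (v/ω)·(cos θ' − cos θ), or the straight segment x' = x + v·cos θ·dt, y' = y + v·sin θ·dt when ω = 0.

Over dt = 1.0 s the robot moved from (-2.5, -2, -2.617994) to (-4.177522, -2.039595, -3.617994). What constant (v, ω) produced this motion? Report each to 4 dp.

v = 1.7500, ω = -1.0000

Δθ = -3.617994 − -2.617994 = -1.000000
ω = Δθ/dt = -1.000000/1.0 = -1.0000
R = Δx/(sin θ' − sin θ) = -1.7500
v = R·ω = -1.7500·-1.0000 = 1.7500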